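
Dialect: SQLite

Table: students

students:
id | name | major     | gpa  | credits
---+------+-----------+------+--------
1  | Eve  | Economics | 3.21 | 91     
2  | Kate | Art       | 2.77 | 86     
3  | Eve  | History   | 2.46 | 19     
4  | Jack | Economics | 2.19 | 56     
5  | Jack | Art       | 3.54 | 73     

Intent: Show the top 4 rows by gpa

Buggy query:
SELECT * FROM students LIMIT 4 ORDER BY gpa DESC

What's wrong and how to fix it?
Bug: LIMIT must come after ORDER BY

Fix: Swap the clauses: ORDER BY first, then LIMIT

Corrected query:
SELECT * FROM students ORDER BY gpa DESC LIMIT 4

Result:
id | name | major     | gpa  | credits
---+------+-----------+------+--------
5  | Jack | Art       | 3.54 | 73     
1  | Eve  | Economics | 3.21 | 91     
2  | Kate | Art       | 2.77 | 86     
3  | Eve  | History   | 2.46 | 19     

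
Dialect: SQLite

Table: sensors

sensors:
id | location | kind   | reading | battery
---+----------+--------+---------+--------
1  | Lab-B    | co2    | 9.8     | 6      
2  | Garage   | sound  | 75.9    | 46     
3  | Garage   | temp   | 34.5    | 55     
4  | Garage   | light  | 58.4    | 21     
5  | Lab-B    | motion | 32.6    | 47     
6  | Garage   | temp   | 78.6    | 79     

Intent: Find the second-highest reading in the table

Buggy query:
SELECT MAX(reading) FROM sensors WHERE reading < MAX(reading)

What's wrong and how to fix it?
Bug: The inner MAX is an aggregate inside WHERE, which is not allowed

Fix: Compute the overall MAX in a subquery, then take MAX of rows below it

Corrected query:
SELECT MAX(reading) FROM sensors WHERE reading < (SELECT MAX(reading) FROM sensors)

Result:
MAX(reading)
------------
75.9        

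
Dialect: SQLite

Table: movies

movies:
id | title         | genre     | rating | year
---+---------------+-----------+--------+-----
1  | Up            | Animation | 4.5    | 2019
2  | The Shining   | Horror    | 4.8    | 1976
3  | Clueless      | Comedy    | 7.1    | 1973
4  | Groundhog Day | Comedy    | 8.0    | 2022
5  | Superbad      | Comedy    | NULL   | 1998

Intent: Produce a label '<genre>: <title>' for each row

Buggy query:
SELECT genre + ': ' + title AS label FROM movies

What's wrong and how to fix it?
Bug: '+' is numeric addition; on text columns SQLite converts them to 0 instead of concatenating

Fix: Replace + with || to concatenate text

Corrected query:
SELECT genre || ': ' || title AS label FROM movies

Result:
label                
---------------------
Animation: Up        
Horror: The Shining  
Comedy: Clueless     
Comedy: Groundhog Day
Comedy: Superbad     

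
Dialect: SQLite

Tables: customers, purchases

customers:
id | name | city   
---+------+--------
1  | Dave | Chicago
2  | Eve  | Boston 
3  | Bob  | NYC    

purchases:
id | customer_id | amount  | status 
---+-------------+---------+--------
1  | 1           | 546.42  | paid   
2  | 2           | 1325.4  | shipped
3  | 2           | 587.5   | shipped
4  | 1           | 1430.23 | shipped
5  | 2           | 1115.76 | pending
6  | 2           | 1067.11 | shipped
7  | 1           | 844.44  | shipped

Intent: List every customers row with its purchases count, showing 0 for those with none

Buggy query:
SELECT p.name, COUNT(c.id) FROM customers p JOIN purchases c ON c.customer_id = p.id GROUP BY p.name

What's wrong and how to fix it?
Bug: INNER JOIN drops customers rows that have no matching purchases rows

Fix: Use LEFT JOIN so parents without children still appear (COUNT(c.id) gives 0)

Corrected query:
SELECT p.name, COUNT(c.id) FROM customers p LEFT JOIN purchases c ON c.customer_id = p.id GROUP BY p.name

Result:
name | COUNT(c.id)
-----+------------
Bob  | 0          
Dave | 3          
Eve  | 4          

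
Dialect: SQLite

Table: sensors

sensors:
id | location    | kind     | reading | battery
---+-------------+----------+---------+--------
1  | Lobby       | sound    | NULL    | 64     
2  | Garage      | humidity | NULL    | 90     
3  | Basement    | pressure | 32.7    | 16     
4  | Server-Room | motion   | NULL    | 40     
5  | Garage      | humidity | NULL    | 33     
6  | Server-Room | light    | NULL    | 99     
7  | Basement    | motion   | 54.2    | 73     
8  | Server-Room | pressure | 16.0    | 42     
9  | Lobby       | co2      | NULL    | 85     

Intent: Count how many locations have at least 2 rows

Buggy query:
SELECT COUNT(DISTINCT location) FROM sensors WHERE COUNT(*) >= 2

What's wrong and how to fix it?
Bug: COUNT(*) cannot appear in WHERE; the per-group count doesn't exist yet

Fix: Use a subquery that GROUPs and filters with HAVING, then count its rows

Corrected query:
SELECT COUNT(*) FROM (SELECT location FROM sensors GROUP BY location HAVING COUNT(*) >= 2)

Result:
COUNT(*)
--------
4       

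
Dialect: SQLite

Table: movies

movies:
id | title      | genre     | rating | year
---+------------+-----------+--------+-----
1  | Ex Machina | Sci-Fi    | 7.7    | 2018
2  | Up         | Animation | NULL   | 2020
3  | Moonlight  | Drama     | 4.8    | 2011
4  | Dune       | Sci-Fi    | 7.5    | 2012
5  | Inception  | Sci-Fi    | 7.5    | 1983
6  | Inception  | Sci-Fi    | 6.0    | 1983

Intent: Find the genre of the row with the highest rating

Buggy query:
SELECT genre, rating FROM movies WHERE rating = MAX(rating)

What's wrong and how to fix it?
Bug: WHERE is evaluated per row; an aggregate over the whole table isn't defined there

Fix: Wrap MAX in a scalar subquery so WHERE compares against a single value

Corrected query:
SELECT genre, rating FROM movies WHERE rating = (SELECT MAX(rating) FROM movies)

Result:
genre  | rating
-------+-------
Sci-Fi | 7.7   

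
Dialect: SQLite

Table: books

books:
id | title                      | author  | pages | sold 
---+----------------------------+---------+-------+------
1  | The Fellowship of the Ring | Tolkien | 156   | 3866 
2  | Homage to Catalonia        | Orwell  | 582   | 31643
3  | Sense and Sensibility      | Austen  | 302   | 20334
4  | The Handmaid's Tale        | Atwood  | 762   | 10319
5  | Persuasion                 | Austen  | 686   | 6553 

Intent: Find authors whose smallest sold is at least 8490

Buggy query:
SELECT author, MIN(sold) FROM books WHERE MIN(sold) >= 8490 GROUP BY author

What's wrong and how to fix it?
Bug: MIN() in WHERE is a misuse of aggregate

Fix: Replace WHERE with HAVING after the GROUP BY

Corrected query:
SELECT author, MIN(sold) FROM books GROUP BY author HAVING MIN(sold) >= 8490

Result:
author | MIN(sold)
-------+----------
Atwood | 10319    
Orwell | 31643    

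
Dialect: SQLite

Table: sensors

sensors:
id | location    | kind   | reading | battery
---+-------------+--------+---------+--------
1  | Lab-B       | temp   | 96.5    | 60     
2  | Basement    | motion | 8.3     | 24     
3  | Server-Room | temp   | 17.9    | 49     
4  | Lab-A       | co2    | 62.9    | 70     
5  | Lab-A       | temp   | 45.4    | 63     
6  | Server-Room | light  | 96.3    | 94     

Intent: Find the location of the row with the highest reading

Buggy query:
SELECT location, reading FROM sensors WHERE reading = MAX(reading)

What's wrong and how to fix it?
Bug: MAX(reading) is an aggregate and cannot be used directly in WHERE

Fix: Use a subquery: WHERE reading = (SELECT MAX(reading) FROM sensors)

Corrected query:
SELECT location, reading FROM sensors WHERE reading = (SELECT MAX(reading) FROM sensors)

Result:
location | reading
---------+--------
Lab-B    | 96.5   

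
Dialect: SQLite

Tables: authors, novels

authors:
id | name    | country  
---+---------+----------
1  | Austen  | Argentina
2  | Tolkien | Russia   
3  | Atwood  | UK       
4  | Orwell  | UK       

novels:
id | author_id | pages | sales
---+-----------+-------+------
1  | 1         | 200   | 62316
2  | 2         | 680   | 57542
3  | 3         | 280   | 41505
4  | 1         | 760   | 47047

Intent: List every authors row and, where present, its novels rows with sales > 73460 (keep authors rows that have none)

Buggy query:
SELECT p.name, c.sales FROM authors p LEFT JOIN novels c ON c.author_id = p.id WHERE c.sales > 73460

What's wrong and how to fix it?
Bug: A WHERE condition on the right-hand table after LEFT JOIN drops unmatched parents

Fix: Move the right-table condition into the ON clause so unmatched parents are kept

Corrected query:
SELECT p.name, c.sales FROM authors p LEFT JOIN novels c ON c.author_id = p.id AND c.sales > 73460

Result:
name    | sales
--------+------
Austen  | NULL 
Tolkien | NULL 
Atwood  | NULL 
Orwell  | NULL 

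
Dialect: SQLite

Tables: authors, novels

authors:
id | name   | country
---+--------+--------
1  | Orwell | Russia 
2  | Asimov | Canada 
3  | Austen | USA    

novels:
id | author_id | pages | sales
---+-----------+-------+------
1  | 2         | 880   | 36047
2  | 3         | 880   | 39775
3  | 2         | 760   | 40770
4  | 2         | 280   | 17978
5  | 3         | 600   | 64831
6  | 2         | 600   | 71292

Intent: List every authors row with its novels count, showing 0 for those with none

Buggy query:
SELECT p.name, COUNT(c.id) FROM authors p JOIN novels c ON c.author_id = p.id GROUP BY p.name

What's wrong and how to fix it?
Bug: INNER JOIN drops authors rows that have no matching novels rows

Fix: Use LEFT JOIN so parents without children still appear (COUNT(c.id) gives 0)

Corrected query:
SELECT p.name, COUNT(c.id) FROM authors p LEFT JOIN novels c ON c.author_id = p.id GROUP BY p.name

Result:
name   | COUNT(c.id)
-------+------------
Asimov | 4          
Austen | 2          
Orwell | 0          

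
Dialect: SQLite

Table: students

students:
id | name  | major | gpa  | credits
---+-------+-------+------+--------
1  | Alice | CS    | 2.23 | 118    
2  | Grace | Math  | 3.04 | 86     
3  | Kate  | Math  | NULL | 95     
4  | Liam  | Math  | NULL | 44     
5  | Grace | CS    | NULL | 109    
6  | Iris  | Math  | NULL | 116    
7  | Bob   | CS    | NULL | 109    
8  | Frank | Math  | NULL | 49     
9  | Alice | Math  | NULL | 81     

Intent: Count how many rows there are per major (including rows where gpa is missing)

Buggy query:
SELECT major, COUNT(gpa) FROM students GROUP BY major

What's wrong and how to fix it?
Bug: COUNT(gpa) skips NULLs, so groups with missing gpa are undercounted

Fix: Use COUNT(*) to count all rows regardless of NULL

Corrected query:
SELECT major, COUNT(*) FROM students GROUP BY major

Result:
major | COUNT(*)
------+---------
CS    | 3       
Math  | 6       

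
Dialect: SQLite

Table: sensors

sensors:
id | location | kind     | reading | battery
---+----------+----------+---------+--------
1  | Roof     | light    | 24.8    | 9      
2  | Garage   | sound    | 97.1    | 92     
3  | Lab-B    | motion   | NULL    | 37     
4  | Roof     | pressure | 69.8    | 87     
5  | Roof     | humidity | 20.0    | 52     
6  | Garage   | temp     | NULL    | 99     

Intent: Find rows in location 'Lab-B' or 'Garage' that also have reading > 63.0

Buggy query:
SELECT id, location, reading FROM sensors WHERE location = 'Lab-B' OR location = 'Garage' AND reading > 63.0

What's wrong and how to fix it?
Bug: Without parentheses, AND is evaluated before OR, so the reading filter only applies to the 'Garage' branch

Fix: Group the OR with parentheses (or use IN), then AND the threshold

Corrected query:
SELECT id, location, reading FROM sensors WHERE (location = 'Lab-B' OR location = 'Garage') AND reading > 63.0

Result:
id | location | reading
---+----------+--------
2  | Garage   | 97.1   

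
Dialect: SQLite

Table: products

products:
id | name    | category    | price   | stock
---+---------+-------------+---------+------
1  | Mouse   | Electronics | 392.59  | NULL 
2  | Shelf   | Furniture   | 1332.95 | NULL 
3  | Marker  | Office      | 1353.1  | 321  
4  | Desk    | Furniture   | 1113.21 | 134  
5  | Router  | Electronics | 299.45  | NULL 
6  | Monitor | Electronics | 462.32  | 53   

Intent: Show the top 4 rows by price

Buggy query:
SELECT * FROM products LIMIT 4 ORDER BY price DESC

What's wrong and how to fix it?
Bug: LIMIT must come after ORDER BY

Fix: Swap the clauses: ORDER BY first, then LIMIT

Corrected query:
SELECT * FROM products ORDER BY price DESC LIMIT 4

Result:
id | name    | category    | price   | stock
---+---------+-------------+---------+------
3  | Marker  | Office      | 1353.1  | 321  
2  | Shelf   | Furniture   | 1332.95 | NULL 
4  | Desk    | Furniture   | 1113.21 | 134  
6  | Monitor | Electronics | 462.32  | 53   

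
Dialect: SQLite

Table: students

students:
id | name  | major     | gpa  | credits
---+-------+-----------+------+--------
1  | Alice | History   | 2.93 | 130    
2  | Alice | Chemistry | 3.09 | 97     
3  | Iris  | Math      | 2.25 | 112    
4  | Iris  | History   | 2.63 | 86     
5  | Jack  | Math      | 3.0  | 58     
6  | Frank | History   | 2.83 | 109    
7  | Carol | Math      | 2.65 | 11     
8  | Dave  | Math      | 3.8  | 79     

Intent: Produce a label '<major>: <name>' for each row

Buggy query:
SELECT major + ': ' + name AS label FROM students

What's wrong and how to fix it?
Bug: SQLite uses || for string concatenation; + coerces text to numbers (yielding 0)

Fix: Replace + with || to concatenate text

Corrected query:
SELECT major || ': ' || name AS label FROM students

Result:
label           
----------------
History: Alice  
Chemistry: Alice
Math: Iris      
History: Iris   
Math: Jack      
History: Frank  
Math: Carol     
Math: Dave      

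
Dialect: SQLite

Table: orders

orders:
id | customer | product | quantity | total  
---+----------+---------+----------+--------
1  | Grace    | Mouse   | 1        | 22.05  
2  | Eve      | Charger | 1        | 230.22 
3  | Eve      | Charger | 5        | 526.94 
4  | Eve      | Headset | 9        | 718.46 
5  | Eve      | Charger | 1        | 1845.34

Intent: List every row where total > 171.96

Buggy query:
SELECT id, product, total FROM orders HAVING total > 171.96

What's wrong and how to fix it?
Bug: HAVING filters the output of aggregation, but this query has no GROUP BY and no aggregate functions, so SQLite rejects it (HAVING clause on a non-aggregate query); the condition here is per row

Fix: Replace HAVING with WHERE since the condition applies to individual rows

Corrected query:
SELECT id, product, total FROM orders WHERE total > 171.96

Result:
id | product | total  
---+---------+--------
2  | Charger | 230.22 
3  | Charger | 526.94 
4  | Headset | 718.46 
5  | Charger | 1845.34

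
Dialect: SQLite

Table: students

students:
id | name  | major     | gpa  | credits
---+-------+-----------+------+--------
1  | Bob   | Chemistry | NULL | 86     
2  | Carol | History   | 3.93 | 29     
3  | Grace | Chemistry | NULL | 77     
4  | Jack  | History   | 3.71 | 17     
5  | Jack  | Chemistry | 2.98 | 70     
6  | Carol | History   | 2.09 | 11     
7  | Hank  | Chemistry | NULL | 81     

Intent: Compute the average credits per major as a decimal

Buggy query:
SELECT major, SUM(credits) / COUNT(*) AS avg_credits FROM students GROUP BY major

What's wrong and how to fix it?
Bug: SUM(credits) and COUNT(*) are both integers; the division truncates the fractional part

Fix: Cast one side to REAL so the division keeps the fractional part

Corrected query:
SELECT major, SUM(credits) * 1.0 / COUNT(*) AS avg_credits FROM students GROUP BY major

Result:
major     | avg_credits
----------+------------
Chemistry | 78.5       
History   | 19         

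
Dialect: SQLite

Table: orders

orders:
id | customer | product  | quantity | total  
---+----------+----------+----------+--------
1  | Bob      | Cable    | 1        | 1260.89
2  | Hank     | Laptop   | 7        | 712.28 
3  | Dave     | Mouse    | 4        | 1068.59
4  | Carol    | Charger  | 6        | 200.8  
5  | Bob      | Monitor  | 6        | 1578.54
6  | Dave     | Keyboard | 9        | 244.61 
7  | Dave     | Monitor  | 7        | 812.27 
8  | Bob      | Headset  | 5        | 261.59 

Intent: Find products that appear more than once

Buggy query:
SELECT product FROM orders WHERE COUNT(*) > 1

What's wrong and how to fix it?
Bug: COUNT(*) is an aggregate and cannot be used in WHERE

Fix: GROUP BY product, then filter groups with HAVING COUNT(*) > 1

Corrected query:
SELECT product FROM orders GROUP BY product HAVING COUNT(*) > 1

Result:
product
-------
Monitor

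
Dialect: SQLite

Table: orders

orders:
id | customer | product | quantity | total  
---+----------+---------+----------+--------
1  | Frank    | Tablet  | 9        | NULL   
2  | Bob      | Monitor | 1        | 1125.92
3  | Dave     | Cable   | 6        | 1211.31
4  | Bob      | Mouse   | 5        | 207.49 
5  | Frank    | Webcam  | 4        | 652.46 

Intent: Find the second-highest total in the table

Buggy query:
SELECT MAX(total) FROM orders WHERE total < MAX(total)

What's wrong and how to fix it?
Bug: The inner MAX is an aggregate inside WHERE, which is not allowed

Fix: Compute the overall MAX in a subquery, then take MAX of rows below it

Corrected query:
SELECT MAX(total) FROM orders WHERE total < (SELECT MAX(total) FROM orders)

Result:
MAX(total)
----------
1125.92   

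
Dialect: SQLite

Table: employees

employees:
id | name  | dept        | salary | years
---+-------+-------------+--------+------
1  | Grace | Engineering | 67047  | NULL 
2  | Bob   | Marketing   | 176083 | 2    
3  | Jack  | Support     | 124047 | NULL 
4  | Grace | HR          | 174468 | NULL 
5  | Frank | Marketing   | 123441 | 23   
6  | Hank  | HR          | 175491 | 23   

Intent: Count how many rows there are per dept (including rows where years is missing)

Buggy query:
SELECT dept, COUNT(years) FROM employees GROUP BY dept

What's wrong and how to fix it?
Bug: COUNT(years) skips NULLs, so groups with missing years are undercounted

Fix: Replace COUNT(years) with COUNT(*)

Corrected query:
SELECT dept, COUNT(*) FROM employees GROUP BY dept

Result:
dept        | COUNT(*)
------------+---------
Engineering | 1       
HR          | 2       
Marketing   | 2       
Support     | 1       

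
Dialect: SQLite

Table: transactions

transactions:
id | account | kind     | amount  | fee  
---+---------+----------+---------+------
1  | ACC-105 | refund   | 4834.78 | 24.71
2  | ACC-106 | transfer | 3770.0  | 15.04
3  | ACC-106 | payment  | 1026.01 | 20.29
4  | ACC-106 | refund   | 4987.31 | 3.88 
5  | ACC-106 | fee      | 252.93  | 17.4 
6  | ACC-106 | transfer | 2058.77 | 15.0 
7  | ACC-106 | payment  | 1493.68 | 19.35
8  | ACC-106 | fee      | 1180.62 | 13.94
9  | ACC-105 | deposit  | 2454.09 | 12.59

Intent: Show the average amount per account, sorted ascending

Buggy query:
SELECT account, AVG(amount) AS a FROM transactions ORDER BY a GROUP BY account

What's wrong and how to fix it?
Bug: ORDER BY appears before GROUP BY; SQL clause order requires GROUP BY first

Fix: Reorder: SELECT … FROM … GROUP BY … ORDER BY …

Corrected query:
SELECT account, AVG(amount) AS a FROM transactions GROUP BY account ORDER BY a

Result:
account | a          
--------+------------
ACC-106 | 2109.902857
ACC-105 | 3644.435   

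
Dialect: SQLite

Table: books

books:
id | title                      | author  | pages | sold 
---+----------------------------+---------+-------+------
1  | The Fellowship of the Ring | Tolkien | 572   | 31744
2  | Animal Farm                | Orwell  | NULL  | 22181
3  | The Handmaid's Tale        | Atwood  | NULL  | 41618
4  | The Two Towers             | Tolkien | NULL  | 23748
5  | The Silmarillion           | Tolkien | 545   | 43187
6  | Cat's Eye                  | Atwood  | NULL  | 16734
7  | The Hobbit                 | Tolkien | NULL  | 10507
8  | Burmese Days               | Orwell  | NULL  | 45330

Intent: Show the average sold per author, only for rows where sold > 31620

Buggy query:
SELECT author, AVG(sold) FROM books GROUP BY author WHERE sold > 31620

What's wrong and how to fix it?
Bug: WHERE cannot follow GROUP BY

Fix: Move the WHERE clause before GROUP BY

Corrected query:
SELECT author, AVG(sold) FROM books WHERE sold > 31620 GROUP BY author

Result:
author  | AVG(sold)
--------+----------
Atwood  | 41618    
Orwell  | 45330    
Tolkien | 37465.5  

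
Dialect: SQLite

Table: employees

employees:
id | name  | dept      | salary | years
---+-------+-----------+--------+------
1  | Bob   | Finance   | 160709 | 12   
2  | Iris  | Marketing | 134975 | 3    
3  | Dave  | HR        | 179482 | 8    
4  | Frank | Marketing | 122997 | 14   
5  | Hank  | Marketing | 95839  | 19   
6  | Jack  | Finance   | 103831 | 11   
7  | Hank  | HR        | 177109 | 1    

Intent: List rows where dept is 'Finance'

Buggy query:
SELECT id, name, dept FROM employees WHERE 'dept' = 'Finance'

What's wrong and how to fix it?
Bug: 'dept' in single quotes is a string literal, not the column; the comparison is literal-vs-literal and never true

Fix: Remove the quotes around the column name (or use double quotes for an identifier)

Corrected query:
SELECT id, name, dept FROM employees WHERE dept = 'Finance'

Result:
id | name | dept   
---+------+--------
1  | Bob  | Finance
6  | Jack | Finance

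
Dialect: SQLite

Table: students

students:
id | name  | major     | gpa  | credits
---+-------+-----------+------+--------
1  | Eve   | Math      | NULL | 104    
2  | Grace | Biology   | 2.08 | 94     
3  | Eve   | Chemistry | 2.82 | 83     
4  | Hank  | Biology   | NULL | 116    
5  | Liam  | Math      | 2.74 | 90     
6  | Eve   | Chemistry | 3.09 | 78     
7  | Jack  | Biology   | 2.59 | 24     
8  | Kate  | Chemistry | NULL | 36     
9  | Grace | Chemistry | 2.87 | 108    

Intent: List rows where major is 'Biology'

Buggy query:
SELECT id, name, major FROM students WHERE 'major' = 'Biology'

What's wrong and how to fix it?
Bug: 'major' in single quotes is a string literal, not the column; the comparison is literal-vs-literal and never true

Fix: Reference the column as major without single quotes

Corrected query:
SELECT id, name, major FROM students WHERE major = 'Biology'

Result:
id | name  | major  
---+-------+--------
2  | Grace | Biology
4  | Hank  | Biology
7  | Jack  | Biology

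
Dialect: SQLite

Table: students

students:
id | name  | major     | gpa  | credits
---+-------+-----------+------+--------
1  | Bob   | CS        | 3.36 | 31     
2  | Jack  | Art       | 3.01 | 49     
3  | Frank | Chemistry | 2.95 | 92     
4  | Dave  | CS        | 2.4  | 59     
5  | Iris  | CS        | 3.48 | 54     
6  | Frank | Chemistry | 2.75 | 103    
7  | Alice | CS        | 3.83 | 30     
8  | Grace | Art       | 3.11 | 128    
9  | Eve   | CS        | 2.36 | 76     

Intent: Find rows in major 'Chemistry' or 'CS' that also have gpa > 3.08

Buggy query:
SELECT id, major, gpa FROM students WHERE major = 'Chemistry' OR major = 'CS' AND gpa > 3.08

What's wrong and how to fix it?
Bug: Without parentheses, AND is evaluated before OR, so the gpa filter only applies to the 'CS' branch

Fix: Add parentheses around the OR so the AND applies to both alternatives

Corrected query:
SELECT id, major, gpa FROM students WHERE (major = 'Chemistry' OR major = 'CS') AND gpa > 3.08

Result:
id | major | gpa 
---+-------+-----
1  | CS    | 3.36
5  | CS    | 3.48
7  | CS    | 3.83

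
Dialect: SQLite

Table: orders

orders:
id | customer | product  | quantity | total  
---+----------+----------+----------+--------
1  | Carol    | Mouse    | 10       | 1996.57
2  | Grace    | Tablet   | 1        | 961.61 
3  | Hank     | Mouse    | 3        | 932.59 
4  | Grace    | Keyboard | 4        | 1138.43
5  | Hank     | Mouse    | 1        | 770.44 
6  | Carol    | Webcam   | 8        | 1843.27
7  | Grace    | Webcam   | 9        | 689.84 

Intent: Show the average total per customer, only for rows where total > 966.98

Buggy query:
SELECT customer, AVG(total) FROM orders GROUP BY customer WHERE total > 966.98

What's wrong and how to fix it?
Bug: WHERE cannot follow GROUP BY

Fix: Place WHERE between FROM and GROUP BY

Corrected query:
SELECT customer, AVG(total) FROM orders WHERE total > 966.98 GROUP BY customer

Result:
customer | AVG(total)
---------+-----------
Carol    | 1919.92   
Grace    | 1138.43   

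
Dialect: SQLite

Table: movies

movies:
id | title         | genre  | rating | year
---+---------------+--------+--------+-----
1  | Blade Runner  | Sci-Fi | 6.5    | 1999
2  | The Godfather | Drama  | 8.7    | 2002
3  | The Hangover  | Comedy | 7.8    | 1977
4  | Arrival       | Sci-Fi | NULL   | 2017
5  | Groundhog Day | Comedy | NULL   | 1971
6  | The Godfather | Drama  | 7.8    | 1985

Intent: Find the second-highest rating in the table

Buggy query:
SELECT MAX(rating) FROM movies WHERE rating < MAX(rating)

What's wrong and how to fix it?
Bug: The inner MAX is an aggregate inside WHERE, which is not allowed

Fix: Put the inner MAX in a scalar subquery

Corrected query:
SELECT MAX(rating) FROM movies WHERE rating < (SELECT MAX(rating) FROM movies)

Result:
MAX(rating)
-----------
7.8        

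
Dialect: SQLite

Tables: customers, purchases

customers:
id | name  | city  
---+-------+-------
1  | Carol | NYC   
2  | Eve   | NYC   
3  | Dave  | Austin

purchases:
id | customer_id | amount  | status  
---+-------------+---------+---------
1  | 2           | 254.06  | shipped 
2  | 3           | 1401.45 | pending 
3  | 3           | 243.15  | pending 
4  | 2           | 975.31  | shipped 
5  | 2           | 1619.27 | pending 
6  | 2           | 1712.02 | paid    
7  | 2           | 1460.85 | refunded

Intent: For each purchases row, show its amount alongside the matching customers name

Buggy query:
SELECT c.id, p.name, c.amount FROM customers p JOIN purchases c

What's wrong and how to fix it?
Bug: JOIN with no ON clause produces a cartesian product; every purchases row pairs with every customers row

Fix: Specify the join condition linking the foreign key to the parent id

Corrected query:
SELECT c.id, p.name, c.amount FROM customers p JOIN purchases c ON c.customer_id = p.id

Result:
id | name | amount 
---+------+--------
1  | Eve  | 254.06 
2  | Dave | 1401.45
3  | Dave | 243.15 
4  | Eve  | 975.31 
5  | Eve  | 1619.27
6  | Eve  | 1712.02
7  | Eve  | 1460.85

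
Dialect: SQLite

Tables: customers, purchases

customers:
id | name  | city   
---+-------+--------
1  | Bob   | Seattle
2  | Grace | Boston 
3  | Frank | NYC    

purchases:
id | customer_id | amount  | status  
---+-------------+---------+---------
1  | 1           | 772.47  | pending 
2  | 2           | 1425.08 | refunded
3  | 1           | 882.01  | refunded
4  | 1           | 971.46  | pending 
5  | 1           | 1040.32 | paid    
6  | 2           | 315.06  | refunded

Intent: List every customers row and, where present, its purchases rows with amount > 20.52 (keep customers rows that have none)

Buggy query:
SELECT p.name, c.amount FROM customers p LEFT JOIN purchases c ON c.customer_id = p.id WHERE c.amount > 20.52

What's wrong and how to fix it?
Bug: A WHERE condition on the right-hand table after LEFT JOIN drops unmatched parents

Fix: Move the right-table condition into the ON clause so unmatched parents are kept

Corrected query:
SELECT p.name, c.amount FROM customers p LEFT JOIN purchases c ON c.customer_id = p.id AND c.amount > 20.52

Result:
name  | amount 
------+--------
Bob   | 772.47 
Bob   | 882.01 
Bob   | 971.46 
Bob   | 1040.32
Grace | 315.06 
Grace | 1425.08
Frank | NULL   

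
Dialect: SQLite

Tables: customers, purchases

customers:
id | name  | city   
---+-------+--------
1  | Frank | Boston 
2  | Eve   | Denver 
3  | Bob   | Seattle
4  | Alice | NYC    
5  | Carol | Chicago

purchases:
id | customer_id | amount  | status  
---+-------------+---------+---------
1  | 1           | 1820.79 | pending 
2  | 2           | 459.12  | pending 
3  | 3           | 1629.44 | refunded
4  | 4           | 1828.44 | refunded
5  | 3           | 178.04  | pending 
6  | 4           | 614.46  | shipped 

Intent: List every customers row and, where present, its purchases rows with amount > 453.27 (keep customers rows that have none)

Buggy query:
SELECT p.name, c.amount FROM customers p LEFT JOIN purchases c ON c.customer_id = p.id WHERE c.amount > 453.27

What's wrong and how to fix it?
Bug: Filtering c.amount in WHERE discards the NULL rows produced by LEFT JOIN, turning it into an inner join

Fix: Put 'c.amount > 453.27' in the JOIN's ON clause instead of WHERE

Corrected query:
SELECT p.name, c.amount FROM customers p LEFT JOIN purchases c ON c.customer_id = p.id AND c.amount > 453.27

Result:
name  | amount 
------+--------
Frank | 1820.79
Eve   | 459.12 
Bob   | 1629.44
Alice | 614.46 
Alice | 1828.44
Carol | NULL   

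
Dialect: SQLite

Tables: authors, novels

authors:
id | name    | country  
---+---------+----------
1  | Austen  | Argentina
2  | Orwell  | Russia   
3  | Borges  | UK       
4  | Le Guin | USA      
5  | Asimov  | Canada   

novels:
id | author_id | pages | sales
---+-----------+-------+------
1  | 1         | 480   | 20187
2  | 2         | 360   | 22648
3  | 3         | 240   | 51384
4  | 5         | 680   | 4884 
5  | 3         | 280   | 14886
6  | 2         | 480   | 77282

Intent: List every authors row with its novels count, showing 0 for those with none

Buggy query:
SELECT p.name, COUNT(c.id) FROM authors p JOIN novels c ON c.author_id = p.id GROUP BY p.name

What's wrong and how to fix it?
Bug: INNER JOIN drops authors rows that have no matching novels rows

Fix: Use LEFT JOIN so parents without children still appear (COUNT(c.id) gives 0)

Corrected query:
SELECT p.name, COUNT(c.id) FROM authors p LEFT JOIN novels c ON c.author_id = p.id GROUP BY p.name

Result:
name    | COUNT(c.id)
--------+------------
Asimov  | 1          
Austen  | 1          
Borges  | 2          
Le Guin | 0          
Orwell  | 2          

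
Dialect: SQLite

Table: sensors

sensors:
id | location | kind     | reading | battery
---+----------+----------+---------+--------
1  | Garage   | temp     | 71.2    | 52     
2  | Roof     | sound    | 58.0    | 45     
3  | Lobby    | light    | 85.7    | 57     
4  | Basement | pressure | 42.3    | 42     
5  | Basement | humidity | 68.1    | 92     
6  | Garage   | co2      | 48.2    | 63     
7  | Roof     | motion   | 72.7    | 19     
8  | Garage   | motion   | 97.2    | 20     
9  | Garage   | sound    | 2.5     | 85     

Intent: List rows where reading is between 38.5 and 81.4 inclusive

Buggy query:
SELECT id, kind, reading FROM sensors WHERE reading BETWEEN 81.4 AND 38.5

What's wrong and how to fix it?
Bug: BETWEEN expects the lower bound first; with 81.4 AND 38.5 the range is empty

Fix: Swap the bounds so the smaller value comes first

Corrected query:
SELECT id, kind, reading FROM sensors WHERE reading BETWEEN 38.5 AND 81.4

Result:
id | kind     | reading
---+----------+--------
1  | temp     | 71.2   
2  | sound    | 58     
4  | pressure | 42.3   
5  | humidity | 68.1   
6  | co2      | 48.2   
7  | motion   | 72.7   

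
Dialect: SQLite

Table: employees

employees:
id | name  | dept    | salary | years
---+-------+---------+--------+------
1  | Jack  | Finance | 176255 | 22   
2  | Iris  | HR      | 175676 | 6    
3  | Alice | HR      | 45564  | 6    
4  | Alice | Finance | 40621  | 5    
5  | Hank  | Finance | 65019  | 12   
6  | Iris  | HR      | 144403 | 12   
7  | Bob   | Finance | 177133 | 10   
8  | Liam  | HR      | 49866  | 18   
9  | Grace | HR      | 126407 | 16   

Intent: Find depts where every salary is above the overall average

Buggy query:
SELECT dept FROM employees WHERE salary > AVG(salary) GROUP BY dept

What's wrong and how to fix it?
Bug: AVG() is an aggregate; it can't sit directly in WHERE

Fix: Use a subquery for AVG and a HAVING MIN(...) filter so the condition holds for every row in the group

Corrected query:
SELECT dept FROM employees GROUP BY dept HAVING MIN(salary) > (SELECT AVG(salary) FROM employees)

Result:
(no rows)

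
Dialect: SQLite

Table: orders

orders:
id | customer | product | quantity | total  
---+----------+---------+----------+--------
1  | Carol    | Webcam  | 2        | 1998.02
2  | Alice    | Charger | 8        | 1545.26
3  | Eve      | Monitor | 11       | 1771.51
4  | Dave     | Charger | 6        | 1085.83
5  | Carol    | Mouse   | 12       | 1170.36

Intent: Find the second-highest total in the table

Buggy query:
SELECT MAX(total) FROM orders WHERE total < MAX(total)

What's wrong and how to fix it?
Bug: MAX(total) on the right of the comparison is an aggregate-in-WHERE error

Fix: Compute the overall MAX in a subquery, then take MAX of rows below it

Corrected query:
SELECT MAX(total) FROM orders WHERE total < (SELECT MAX(total) FROM orders)

Result:
MAX(total)
----------
1771.51   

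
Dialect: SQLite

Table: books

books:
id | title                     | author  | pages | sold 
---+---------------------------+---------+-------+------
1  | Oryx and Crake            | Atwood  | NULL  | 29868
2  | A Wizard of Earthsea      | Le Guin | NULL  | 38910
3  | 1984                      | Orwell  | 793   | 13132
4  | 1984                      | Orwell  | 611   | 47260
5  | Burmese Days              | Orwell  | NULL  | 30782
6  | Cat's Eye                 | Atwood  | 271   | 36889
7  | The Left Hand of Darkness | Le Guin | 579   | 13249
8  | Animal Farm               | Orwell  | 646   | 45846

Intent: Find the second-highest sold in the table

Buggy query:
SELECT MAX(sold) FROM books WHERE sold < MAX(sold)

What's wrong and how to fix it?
Bug: The inner MAX is an aggregate inside WHERE, which is not allowed

Fix: Compute the overall MAX in a subquery, then take MAX of rows below it

Corrected query:
SELECT MAX(sold) FROM books WHERE sold < (SELECT MAX(sold) FROM books)

Result:
MAX(sold)
---------
45846    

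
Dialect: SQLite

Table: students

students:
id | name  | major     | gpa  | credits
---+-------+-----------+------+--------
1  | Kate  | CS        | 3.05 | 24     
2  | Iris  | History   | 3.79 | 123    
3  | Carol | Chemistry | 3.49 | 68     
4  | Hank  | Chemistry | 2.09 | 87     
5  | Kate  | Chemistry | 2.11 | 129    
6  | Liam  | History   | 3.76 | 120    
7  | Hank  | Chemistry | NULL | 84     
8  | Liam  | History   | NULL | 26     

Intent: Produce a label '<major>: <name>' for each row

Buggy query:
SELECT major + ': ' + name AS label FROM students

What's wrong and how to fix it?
Bug: SQLite uses || for string concatenation; + coerces text to numbers (yielding 0)

Fix: Replace + with || to concatenate text

Corrected query:
SELECT major || ': ' || name AS label FROM students

Result:
label           
----------------
CS: Kate        
History: Iris   
Chemistry: Carol
Chemistry: Hank 
Chemistry: Kate 
History: Liam   
Chemistry: Hank 
History: Liam   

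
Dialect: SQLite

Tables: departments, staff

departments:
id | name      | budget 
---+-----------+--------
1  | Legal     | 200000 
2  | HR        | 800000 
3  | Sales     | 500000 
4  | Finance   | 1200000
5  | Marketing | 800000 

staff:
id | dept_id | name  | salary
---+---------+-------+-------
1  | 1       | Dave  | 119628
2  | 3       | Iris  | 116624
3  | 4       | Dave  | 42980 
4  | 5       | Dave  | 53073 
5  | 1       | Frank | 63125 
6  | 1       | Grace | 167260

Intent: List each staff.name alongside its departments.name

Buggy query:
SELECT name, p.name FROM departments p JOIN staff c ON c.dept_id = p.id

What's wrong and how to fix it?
Bug: Both tables have a 'name' column; the unqualified reference is ambiguous

Fix: Qualify the column with its table alias (c.name)

Corrected query:
SELECT c.name, p.name FROM departments p JOIN staff c ON c.dept_id = p.id

Result:
name  | name     
------+----------
Dave  | Legal    
Iris  | Sales    
Dave  | Finance  
Dave  | Marketing
Frank | Legal    
Grace | Legal    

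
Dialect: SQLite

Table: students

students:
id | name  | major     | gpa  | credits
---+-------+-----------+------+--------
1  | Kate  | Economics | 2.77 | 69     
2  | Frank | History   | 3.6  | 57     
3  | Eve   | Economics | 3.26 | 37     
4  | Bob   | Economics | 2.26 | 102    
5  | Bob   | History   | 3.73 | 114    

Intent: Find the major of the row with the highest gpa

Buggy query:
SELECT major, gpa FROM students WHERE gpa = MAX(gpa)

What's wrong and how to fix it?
Bug: WHERE is evaluated per row; an aggregate over the whole table isn't defined there

Fix: Wrap MAX in a scalar subquery so WHERE compares against a single value

Corrected query:
SELECT major, gpa FROM students WHERE gpa = (SELECT MAX(gpa) FROM students)

Result:
major   | gpa 
--------+-----
History | 3.73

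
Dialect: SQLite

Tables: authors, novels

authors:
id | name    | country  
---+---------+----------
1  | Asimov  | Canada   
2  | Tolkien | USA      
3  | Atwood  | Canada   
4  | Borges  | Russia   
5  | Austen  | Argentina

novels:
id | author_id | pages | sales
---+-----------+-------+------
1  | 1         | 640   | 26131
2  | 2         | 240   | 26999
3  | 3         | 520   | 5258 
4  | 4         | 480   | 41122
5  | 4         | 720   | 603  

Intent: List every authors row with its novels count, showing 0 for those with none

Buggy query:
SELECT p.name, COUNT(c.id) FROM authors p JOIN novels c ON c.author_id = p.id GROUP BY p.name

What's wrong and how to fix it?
Bug: INNER JOIN drops authors rows that have no matching novels rows

Fix: Switch to LEFT JOIN to retain unmatched parent rows

Corrected query:
SELECT p.name, COUNT(c.id) FROM authors p LEFT JOIN novels c ON c.author_id = p.id GROUP BY p.name

Result:
name    | COUNT(c.id)
--------+------------
Asimov  | 1          
Atwood  | 1          
Austen  | 0          
Borges  | 2          
Tolkien | 1          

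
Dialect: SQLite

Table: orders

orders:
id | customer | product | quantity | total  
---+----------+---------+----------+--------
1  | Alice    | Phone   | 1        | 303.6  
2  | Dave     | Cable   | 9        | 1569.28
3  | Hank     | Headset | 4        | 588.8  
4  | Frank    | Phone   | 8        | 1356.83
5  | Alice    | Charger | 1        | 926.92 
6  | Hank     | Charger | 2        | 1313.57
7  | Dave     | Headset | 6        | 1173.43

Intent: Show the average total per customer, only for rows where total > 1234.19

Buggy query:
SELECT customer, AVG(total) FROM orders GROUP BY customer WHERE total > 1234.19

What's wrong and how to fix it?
Bug: Row-level WHERE must come before GROUP BY in the clause order

Fix: Move the WHERE clause before GROUP BY

Corrected query:
SELECT customer, AVG(total) FROM orders WHERE total > 1234.19 GROUP BY customer

Result:
customer | AVG(total)
---------+-----------
Dave     | 1569.28   
Frank    | 1356.83   
Hank     | 1313.57   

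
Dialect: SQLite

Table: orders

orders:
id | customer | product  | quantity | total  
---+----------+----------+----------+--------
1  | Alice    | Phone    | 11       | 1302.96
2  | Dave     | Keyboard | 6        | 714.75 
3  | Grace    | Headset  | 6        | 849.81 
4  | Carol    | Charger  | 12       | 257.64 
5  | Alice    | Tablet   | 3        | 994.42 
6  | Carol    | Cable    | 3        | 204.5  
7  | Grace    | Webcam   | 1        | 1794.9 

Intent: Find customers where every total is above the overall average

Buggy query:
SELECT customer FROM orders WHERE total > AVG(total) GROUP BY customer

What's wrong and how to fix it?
Bug: AVG() is an aggregate; it can't sit directly in WHERE

Fix: Use a subquery for AVG and a HAVING MIN(...) filter so the condition holds for every row in the group

Corrected query:
SELECT customer FROM orders GROUP BY customer HAVING MIN(total) > (SELECT AVG(total) FROM orders)

Result:
customer
--------
Alice   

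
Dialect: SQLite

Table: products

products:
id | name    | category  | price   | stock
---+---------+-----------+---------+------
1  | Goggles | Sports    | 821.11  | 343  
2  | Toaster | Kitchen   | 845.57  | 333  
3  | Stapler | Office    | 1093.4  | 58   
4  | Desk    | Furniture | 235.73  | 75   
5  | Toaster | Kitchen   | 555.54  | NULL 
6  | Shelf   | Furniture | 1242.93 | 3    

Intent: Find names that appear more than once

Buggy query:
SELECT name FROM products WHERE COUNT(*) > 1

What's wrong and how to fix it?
Bug: COUNT(*) is an aggregate and cannot be used in WHERE

Fix: GROUP BY name, then filter groups with HAVING COUNT(*) > 1

Corrected query:
SELECT name FROM products GROUP BY name HAVING COUNT(*) > 1

Result:
name   
-------
Toaster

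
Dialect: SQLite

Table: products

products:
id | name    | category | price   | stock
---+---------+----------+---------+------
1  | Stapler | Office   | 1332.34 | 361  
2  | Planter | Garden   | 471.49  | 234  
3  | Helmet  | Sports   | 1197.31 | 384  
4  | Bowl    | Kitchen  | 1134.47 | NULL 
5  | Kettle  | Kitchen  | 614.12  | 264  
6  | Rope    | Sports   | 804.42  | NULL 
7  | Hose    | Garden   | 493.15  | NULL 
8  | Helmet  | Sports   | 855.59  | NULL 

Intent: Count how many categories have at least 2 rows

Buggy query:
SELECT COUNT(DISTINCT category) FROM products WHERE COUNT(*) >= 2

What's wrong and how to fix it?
Bug: WHERE filters individual rows, not groups, so a group-level COUNT is invalid there

Fix: Use a subquery that GROUPs and filters with HAVING, then count its rows

Corrected query:
SELECT COUNT(*) FROM (SELECT category FROM products GROUP BY category HAVING COUNT(*) >= 2)

Result:
COUNT(*)
--------
3       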